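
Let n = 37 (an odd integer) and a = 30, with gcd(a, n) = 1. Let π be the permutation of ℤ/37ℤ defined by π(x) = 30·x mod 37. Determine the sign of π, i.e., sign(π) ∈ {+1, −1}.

Start at x=10: 10 → 4 → 9 → 11 → 34 → 21 → 1 → … (one orbit).
Decompose π into cycles: lengths [18, 18, 1] (3 cycles, including the fixed point 0).
sign(π) = (−1)^{n − #cycles} = (−1)^{37−3} = (−1)^34 = +1.
Via Zolotarev, sign(π_{30}) = (30|37) = +1.

+1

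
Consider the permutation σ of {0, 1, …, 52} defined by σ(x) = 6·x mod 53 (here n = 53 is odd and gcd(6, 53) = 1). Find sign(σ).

+1

Orbit of 29 under x↦6x: [29, 15, 37, 10, 7, 42, 40]… (length divides ord_53(6)).
Cycle lengths of π_6 on ℤ/53ℤ: [26, 26, 1]; 3 cycles in total.
sign(π) = (−1)^{n − #cycles} = (−1)^{53−3} = (−1)^50 = +1.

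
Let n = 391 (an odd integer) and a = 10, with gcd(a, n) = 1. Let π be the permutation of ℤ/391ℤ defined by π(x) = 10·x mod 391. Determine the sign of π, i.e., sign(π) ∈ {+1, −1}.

+1

Trace 81: π^k(81) = [81, 28, 280, 63, 239, 44, 49] for k=0..6.
The orbit structure of x ↦ 10x mod 391: 5 orbits of sizes [176, 176, 22, 16, 1].
5 cycles on 391: each ℓ→(−1)^(ℓ−1), product (−1)^386 = +1.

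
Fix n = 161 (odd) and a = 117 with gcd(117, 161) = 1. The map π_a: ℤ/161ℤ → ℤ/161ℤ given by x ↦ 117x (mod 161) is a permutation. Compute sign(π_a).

-1

Start at x=128: 128 → 3 → 29 → 12 → 116 → 48 → 142 → … (one orbit).
π_117 has 6 disjoint cycles with lengths [66, 66, 11, 11, 6, 1] on {0,…,160}.
sign(π) = (−1)^{n − #cycles} = (−1)^{161−6} = (−1)^155 = -1.
(117|161)_J = -1 (Zolotarev's lemma cross-check).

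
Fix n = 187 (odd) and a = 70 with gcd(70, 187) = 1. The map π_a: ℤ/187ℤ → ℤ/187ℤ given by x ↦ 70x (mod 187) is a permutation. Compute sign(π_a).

Trace 135: π^k(135) = [135, 100, 81, 60, 86, 36, 89] for k=0..6.
π_70 has 9 disjoint cycles with lengths [40, 40, 40, 40, 8, 8, 5, 5, 1] on {0,…,186}.
Σ(ℓ_i−1) = 187−9 = 178; sign = (−1)^178 = +1.

+1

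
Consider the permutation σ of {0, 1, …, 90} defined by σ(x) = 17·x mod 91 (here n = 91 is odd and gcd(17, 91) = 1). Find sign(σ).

-1

Orbit of 17 under x↦17x: [17, 16, 90, 74, 75, 1]… (length divides ord_91(17)).
Cycle type of π: 6×15 + 1; total 16 cycles.
16 cycles on 91: each ℓ→(−1)^(ℓ−1), product (−1)^75 = -1.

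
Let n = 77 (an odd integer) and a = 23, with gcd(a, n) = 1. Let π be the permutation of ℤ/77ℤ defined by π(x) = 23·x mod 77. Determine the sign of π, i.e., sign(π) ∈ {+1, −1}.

Trace 1: π^k(1) = [1, 23, 67] for k=0..2.
The orbit structure of x ↦ 23x mod 77: 33 orbits of sizes [3, 3, 3, 3, 3, 3, 3, 3, 3, 3, 3, 3, 3, 3, 3, 3, 3, 3, 3, 3, 3, 3, 1, 1, 1, 1, 1, 1, 1, 1, 1, 1, 1].
Σ(ℓ_i−1) = 77−33 = 44; sign = (−1)^44 = +1.
The Jacobi symbol (23|77) = +1 (Zolotarev) agrees.

+1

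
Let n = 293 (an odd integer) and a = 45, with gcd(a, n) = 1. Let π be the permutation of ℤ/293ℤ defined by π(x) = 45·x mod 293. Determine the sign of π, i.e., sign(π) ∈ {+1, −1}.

-1

Trace 217: π^k(217) = [217, 96, 218, 141, 192, 143, 282] for k=0..6.
2 cycles of lengths [292, 1].
Σ(ℓ_i−1) = 293−2 = 291; sign = (−1)^291 = -1.
The Jacobi symbol (45|293) = -1 (Zolotarev) agrees.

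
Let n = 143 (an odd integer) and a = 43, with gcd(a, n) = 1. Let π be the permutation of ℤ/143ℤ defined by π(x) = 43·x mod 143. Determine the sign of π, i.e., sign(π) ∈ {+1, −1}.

Orbit of 1 under x↦43x: [1, 43, 133, 142, 100, 10]… (length divides ord_143(43)).
Decompose π into cycles: lengths [6, 6, 6, 6, 6, 6, 6, 6, 6, 6, 6, 6, 6, 6, 6, 6, 6, 6, 6, 6, 6, 6, 2, 2, 2, 2, 2, 1] (28 cycles, including the fixed point 0).
n − c = 143 − 28 = 115; sign = (−1)^115 = -1.

-1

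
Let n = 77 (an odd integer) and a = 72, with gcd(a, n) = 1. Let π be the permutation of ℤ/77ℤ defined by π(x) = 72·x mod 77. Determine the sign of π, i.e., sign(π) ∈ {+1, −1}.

Trace 37: π^k(37) = [37, 46, 1, 72, 25, 29, 9] for k=0..6.
Cycle lengths of π_72 on ℤ/77ℤ: [30, 30, 10, 3, 3, 1]; 6 cycles in total.
With 6 cycles on 77 points, sign = (−1)^{77−6} = -1.
Via Zolotarev, sign(π_{72}) = (72|77) = -1.

-1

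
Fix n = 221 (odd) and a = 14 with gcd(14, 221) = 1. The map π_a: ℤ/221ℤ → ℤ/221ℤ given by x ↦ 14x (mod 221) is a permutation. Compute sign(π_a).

-1

Trace 131: π^k(131) = [131, 66, 40, 118, 105, 144, 27] for k=0..6.
The orbit structure of x ↦ 14x mod 221: 26 orbits of sizes [16, 16, 16, 16, 16, 16, 16, 16, 16, 16, 16, 16, 16, 1, 1, 1, 1, 1, 1, 1, 1, 1, 1, 1, 1, 1].
sign(π) = (−1)^{n − #cycles} = (−1)^{221−26} = (−1)^195 = -1.
(14|221)_J = -1 (Zolotarev's lemma cross-check).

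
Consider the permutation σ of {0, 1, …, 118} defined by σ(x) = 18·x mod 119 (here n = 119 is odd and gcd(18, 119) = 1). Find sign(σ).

+1

Orbit of 18 under x↦18x: [18, 86, 1]… (length divides ord_119(18)).
51 cycles of lengths [3, 3, 3, 3, 3, 3, 3, 3, 3, 3, 3, 3, 3, 3, 3, 3, 3, 3, 3, 3, 3, 3, 3, 3, 3, 3, 3, 3, 3, 3, 3, 3, 3, 3, 1, 1, 1, 1, 1, 1, 1, 1, 1, 1, 1, 1, 1, 1, 1, 1, 1].
51 cycles on 119: each ℓ→(−1)^(ℓ−1), product (−1)^68 = +1.
Check: (18/119) = +1 by Zolotarev.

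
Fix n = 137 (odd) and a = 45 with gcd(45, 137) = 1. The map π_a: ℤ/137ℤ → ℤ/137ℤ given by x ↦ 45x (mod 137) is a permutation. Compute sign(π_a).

Trace 91: π^k(91) = [91, 122, 10, 39, 111, 63, 95] for k=0..6.
π_45 has 2 disjoint cycles with lengths [136, 1] on {0,…,136}.
sign(π) = (−1)^{n − #cycles} = (−1)^{137−2} = (−1)^135 = -1.

-1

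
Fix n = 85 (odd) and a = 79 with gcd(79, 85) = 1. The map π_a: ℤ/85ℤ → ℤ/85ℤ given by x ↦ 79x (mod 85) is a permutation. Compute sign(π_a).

-1

Trace 54: π^k(54) = [54, 16, 74, 66, 29, 81, 24] for k=0..6.
Cycle type of π: 16×5 + 2×2 + 1; total 8 cycles.
n − c = 85 − 8 = 77; sign = (−1)^77 = -1.
(79|85)_J = -1 (Zolotarev's lemma cross-check).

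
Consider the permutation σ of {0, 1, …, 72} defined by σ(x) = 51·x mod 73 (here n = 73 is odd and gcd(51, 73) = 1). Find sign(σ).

-1

Start at x=72: 72 → 22 → 27 → 63 → 1 → 51 → 46 → … (one orbit).
Cycle type of π: 8×9 + 1; total 10 cycles.
sign(π) = (−1)^{n − #cycles} = (−1)^{73−10} = (−1)^63 = -1.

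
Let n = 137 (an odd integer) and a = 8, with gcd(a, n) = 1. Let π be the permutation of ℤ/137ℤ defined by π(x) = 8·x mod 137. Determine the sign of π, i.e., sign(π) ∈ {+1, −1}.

Orbit of 56 under x↦8x: [56, 37, 22, 39, 38, 30, 103]… (length divides ord_137(8)).
The orbit structure of x ↦ 8x mod 137: 3 orbits of sizes [68, 68, 1].
n − c = 137 − 3 = 134; sign = (−1)^134 = +1.
(8|137)_J = +1 (Zolotarev's lemma cross-check).

+1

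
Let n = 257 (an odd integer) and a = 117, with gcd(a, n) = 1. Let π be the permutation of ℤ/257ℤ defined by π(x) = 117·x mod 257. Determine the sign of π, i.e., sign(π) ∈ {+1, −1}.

+1

Orbit of 123 under x↦117x: [123, 256, 140, 189, 11, 2, 234]… (length divides ord_257(117)).
π_117 has 5 disjoint cycles with lengths [64, 64, 64, 64, 1] on {0,…,256}.
5 cycles on 257: each ℓ→(−1)^(ℓ−1), product (−1)^252 = +1.
Zolotarev: (117|257) = +1, matching the cycle-count sign.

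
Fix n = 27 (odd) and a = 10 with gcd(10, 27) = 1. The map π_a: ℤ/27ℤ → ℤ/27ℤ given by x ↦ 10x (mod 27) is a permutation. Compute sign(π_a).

+1

Trace 19: π^k(19) = [19, 1, 10] for k=0..2.
π_10 has 15 disjoint cycles with lengths [3, 3, 3, 3, 3, 3, 1, 1, 1, 1, 1, 1, 1, 1, 1] on {0,…,26}.
With 15 cycles on 27 points, sign = (−1)^{27−15} = +1.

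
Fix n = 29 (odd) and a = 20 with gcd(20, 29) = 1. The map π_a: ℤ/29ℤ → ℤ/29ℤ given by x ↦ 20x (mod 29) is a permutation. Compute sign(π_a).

+1

Trace 23: π^k(23) = [23, 25, 7, 24, 16, 1, 20] for k=0..6.
5 cycles of lengths [7, 7, 7, 7, 1].
29 − 5 = 24 transpositions; sign(π) = (−1)^24 = +1.
Check: (20/29) = +1 by Zolotarev.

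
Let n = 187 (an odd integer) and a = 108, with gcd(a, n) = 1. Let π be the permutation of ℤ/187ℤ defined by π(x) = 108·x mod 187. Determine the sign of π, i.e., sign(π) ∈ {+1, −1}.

Trace 75: π^k(75) = [75, 59, 14, 16, 45, 185, 158] for k=0..6.
π_108 has 6 disjoint cycles with lengths [80, 80, 16, 5, 5, 1] on {0,…,186}.
187 − 6 = 181 transpositions; sign(π) = (−1)^181 = -1.

-1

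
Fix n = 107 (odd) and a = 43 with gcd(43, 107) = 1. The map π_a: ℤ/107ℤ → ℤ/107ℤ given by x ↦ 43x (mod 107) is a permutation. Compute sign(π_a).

Trace 63: π^k(63) = [63, 34, 71, 57, 97, 105, 21] for k=0..6.
2 cycles of lengths [106, 1].
sign(π) = (−1)^{n − #cycles} = (−1)^{107−2} = (−1)^105 = -1.
The Jacobi symbol (43|107) = -1 (Zolotarev) agrees.

-1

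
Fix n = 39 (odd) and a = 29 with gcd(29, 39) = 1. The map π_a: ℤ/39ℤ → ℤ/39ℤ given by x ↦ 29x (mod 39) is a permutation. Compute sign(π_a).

-1

Start at x=16: 16 → 35 → 1 → 29 → 22 → 14 → 16 (one orbit).
Cycle lengths of π_29 on ℤ/39ℤ: [6, 6, 6, 6, 3, 3, 3, 3, 2, 1]; 10 cycles in total.
With 10 cycles on 39 points, sign = (−1)^{39−10} = -1.
Zolotarev: (29|39) = -1, matching the cycle-count sign.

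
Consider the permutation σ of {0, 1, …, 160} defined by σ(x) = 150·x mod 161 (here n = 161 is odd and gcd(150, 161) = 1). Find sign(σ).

-1

Orbit of 87 under x↦150x: [87, 9, 62, 123, 96, 71, 24]… (length divides ord_161(150)).
Cycle type of π: 66×2 + 11×2 + 6 + 1; total 6 cycles.
6 cycles on 161: each ℓ→(−1)^(ℓ−1), product (−1)^155 = -1.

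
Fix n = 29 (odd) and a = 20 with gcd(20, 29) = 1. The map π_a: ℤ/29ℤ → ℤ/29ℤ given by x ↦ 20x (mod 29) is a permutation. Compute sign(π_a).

Orbit of 20 under x↦20x: [20, 23, 25, 7, 24, 16, 1]… (length divides ord_29(20)).
Cycle lengths of π_20 on ℤ/29ℤ: [7, 7, 7, 7, 1]; 5 cycles in total.
29 − 5 = 24 transpositions; sign(π) = (−1)^24 = +1.
(20|29)_J = +1 (Zolotarev's lemma cross-check).

+1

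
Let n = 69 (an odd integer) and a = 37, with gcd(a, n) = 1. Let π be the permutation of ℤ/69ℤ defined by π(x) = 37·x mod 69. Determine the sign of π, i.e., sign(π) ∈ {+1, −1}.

Orbit of 34 under x↦37x: [34, 16, 40, 31, 43, 4, 10]… (length divides ord_69(37)).
π_37 has 6 disjoint cycles with lengths [22, 22, 22, 1, 1, 1] on {0,…,68}.
Σ(ℓ_i−1) = 69−6 = 63; sign = (−1)^63 = -1.

-1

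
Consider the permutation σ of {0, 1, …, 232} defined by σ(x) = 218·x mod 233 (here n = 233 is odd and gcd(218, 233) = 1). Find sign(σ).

Start at x=200: 200 → 29 → 31 → 1 → 218 → 225 → 120 → … (one orbit).
Cycle type of π: 116×2 + 1; total 3 cycles.
n − c = 233 − 3 = 230; sign = (−1)^230 = +1.
The Jacobi symbol (218|233) = +1 (Zolotarev) agrees.

+1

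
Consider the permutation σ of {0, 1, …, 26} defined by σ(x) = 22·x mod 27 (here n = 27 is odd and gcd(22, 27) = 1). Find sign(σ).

Orbit of 10 under x↦22x: [10, 4, 7, 19, 13, 16, 1]… (length divides ord_27(22)).
Cycle type of π: 9×2 + 3×2 + 1×3; total 7 cycles.
27 − 7 = 20 transpositions; sign(π) = (−1)^20 = +1.
Via Zolotarev, sign(π_{22}) = (22|27) = +1.

+1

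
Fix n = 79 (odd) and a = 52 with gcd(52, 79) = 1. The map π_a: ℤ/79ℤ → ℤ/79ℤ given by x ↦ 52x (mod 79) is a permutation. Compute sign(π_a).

+1

Orbit of 22 under x↦52x: [22, 38, 1, 52, 18, 67, 8]… (length divides ord_79(52)).
π_52 has 7 disjoint cycles with lengths [13, 13, 13, 13, 13, 13, 1] on {0,…,78}.
n − c = 79 − 7 = 72; sign = (−1)^72 = +1.
Via Zolotarev, sign(π_{52}) = (52|79) = +1.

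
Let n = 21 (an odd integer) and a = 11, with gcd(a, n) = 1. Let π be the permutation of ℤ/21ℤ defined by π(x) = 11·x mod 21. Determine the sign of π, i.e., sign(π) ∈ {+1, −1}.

-1

Orbit of 8 under x↦11x: [8, 4, 2, 1, 11, 16]… (length divides ord_21(11)).
Decompose π into cycles: lengths [6, 6, 3, 3, 2, 1] (6 cycles, including the fixed point 0).
n − c = 21 − 6 = 15; sign = (−1)^15 = -1.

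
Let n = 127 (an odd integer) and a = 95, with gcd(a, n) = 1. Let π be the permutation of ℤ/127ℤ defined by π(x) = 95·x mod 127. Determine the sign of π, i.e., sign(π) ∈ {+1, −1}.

-1

Orbit of 123 under x↦95x: [123, 1, 95, 8, 125, 64, 111]… (length divides ord_127(95)).
The orbit structure of x ↦ 95x mod 127: 10 orbits of sizes [14, 14, 14, 14, 14, 14, 14, 14, 14, 1].
127 − 10 = 117 transpositions; sign(π) = (−1)^117 = -1.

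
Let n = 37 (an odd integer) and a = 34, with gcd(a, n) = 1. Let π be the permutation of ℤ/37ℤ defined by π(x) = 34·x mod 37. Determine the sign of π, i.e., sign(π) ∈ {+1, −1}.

Orbit of 9 under x↦34x: [9, 10, 7, 16, 26, 33, 12]… (length divides ord_37(34)).
Cycle lengths of π_34 on ℤ/37ℤ: [9, 9, 9, 9, 1]; 5 cycles in total.
5 cycles on 37: each ℓ→(−1)^(ℓ−1), product (−1)^32 = +1.
Zolotarev: (34|37) = +1, matching the cycle-count sign.

+1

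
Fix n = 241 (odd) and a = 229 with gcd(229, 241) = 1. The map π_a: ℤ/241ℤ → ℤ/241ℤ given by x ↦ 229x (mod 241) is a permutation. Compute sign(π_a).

Start at x=177: 177 → 45 → 183 → 214 → 83 → 209 → 143 → … (one orbit).
The orbit structure of x ↦ 229x mod 241: 3 orbits of sizes [120, 120, 1].
3 cycles on 241: each ℓ→(−1)^(ℓ−1), product (−1)^238 = +1.

+1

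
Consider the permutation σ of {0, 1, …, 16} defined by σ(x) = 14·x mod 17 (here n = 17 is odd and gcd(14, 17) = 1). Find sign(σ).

-1

Orbit of 11 under x↦14x: [11, 1, 14, 9, 7, 13, 12]… (length divides ord_17(14)).
Decompose π into cycles: lengths [16, 1] (2 cycles, including the fixed point 0).
2 cycles on 17: each ℓ→(−1)^(ℓ−1), product (−1)^15 = -1.
Check: (14/17) = -1 by Zolotarev.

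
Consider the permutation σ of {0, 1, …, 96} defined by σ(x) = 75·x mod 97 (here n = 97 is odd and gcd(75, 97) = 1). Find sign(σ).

Trace 75: π^k(75) = [75, 96, 22, 1] for k=0..3.
The orbit structure of x ↦ 75x mod 97: 25 orbits of sizes [4, 4, 4, 4, 4, 4, 4, 4, 4, 4, 4, 4, 4, 4, 4, 4, 4, 4, 4, 4, 4, 4, 4, 4, 1].
With 25 cycles on 97 points, sign = (−1)^{97−25} = +1.

+1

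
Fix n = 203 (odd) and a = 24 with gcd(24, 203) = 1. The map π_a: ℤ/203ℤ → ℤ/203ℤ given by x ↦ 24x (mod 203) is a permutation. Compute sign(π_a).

Start at x=81: 81 → 117 → 169 → 199 → 107 → 132 → 123 → … (one orbit).
The orbit structure of x ↦ 24x mod 203: 10 orbits of sizes [42, 42, 42, 42, 7, 7, 7, 7, 6, 1].
With 10 cycles on 203 points, sign = (−1)^{203−10} = -1.
Zolotarev: (24|203) = -1, matching the cycle-count sign.

-1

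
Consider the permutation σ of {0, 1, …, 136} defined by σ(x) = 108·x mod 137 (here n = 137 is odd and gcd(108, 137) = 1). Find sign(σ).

Trace 53: π^k(53) = [53, 107, 48, 115, 90, 130, 66] for k=0..6.
2 cycles of lengths [136, 1].
n − c = 137 − 2 = 135; sign = (−1)^135 = -1.
The Jacobi symbol (108|137) = -1 (Zolotarev) agrees.

-1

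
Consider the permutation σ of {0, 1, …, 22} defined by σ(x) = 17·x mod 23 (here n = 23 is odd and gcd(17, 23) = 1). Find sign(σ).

-1

Orbit of 8 under x↦17x: [8, 21, 12, 20, 18, 7, 4]… (length divides ord_23(17)).
Decompose π into cycles: lengths [22, 1] (2 cycles, including the fixed point 0).
23 − 2 = 21 transpositions; sign(π) = (−1)^21 = -1.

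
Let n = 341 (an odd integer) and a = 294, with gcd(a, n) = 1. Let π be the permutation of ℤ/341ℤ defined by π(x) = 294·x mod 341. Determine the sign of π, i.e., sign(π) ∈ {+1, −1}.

+1

Trace 312: π^k(312) = [312, 340, 47, 178, 159, 29, 1] for k=0..6.
35 cycles of lengths [10, 10, 10, 10, 10, 10, 10, 10, 10, 10, 10, 10, 10, 10, 10, 10, 10, 10, 10, 10, 10, 10, 10, 10, 10, 10, 10, 10, 10, 10, 10, 10, 10, 10, 1].
With 35 cycles on 341 points, sign = (−1)^{341−35} = +1.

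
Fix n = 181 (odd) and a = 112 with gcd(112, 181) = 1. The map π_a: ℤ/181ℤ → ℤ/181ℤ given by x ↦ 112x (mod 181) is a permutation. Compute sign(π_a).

-1

Trace 113: π^k(113) = [113, 167, 61, 135, 97, 4, 86] for k=0..6.
Decompose π into cycles: lengths [180, 1] (2 cycles, including the fixed point 0).
sign(π) = (−1)^{n − #cycles} = (−1)^{181−2} = (−1)^179 = -1.
Check: (112/181) = -1 by Zolotarev.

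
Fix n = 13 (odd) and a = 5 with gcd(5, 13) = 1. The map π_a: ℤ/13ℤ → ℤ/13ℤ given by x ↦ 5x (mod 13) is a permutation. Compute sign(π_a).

Orbit of 8 under x↦5x: [8, 1, 5, 12]… (length divides ord_13(5)).
Cycle type of π: 4×3 + 1; total 4 cycles.
n − c = 13 − 4 = 9; sign = (−1)^9 = -1.

-1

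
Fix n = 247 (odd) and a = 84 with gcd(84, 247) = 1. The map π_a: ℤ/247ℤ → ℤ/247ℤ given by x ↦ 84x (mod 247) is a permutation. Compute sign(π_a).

+1

Orbit of 18 under x↦84x: [18, 30, 50, 1, 84, 140, 151]… (length divides ord_247(84)).
π_84 has 23 disjoint cycles with lengths [12, 12, 12, 12, 12, 12, 12, 12, 12, 12, 12, 12, 12, 12, 12, 12, 12, 12, 12, 6, 6, 6, 1] on {0,…,246}.
23 cycles on 247: each ℓ→(−1)^(ℓ−1), product (−1)^224 = +1.
The Jacobi symbol (84|247) = +1 (Zolotarev) agrees.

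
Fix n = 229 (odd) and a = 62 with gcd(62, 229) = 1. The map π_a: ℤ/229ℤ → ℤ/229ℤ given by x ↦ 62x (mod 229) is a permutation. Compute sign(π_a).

Orbit of 169 under x↦62x: [169, 173, 192, 225, 210, 196, 15]… (length divides ord_229(62)).
Decompose π into cycles: lengths [114, 114, 1] (3 cycles, including the fixed point 0).
229 − 3 = 226 transpositions; sign(π) = (−1)^226 = +1.

+1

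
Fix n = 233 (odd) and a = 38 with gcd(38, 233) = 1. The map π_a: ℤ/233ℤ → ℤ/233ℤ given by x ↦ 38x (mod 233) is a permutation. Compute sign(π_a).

+1

Orbit of 74 under x↦38x: [74, 16, 142, 37, 8, 71, 135]… (length divides ord_233(38)).
Cycle lengths of π_38 on ℤ/233ℤ: [29, 29, 29, 29, 29, 29, 29, 29, 1]; 9 cycles in total.
9 cycles on 233: each ℓ→(−1)^(ℓ−1), product (−1)^224 = +1.
Via Zolotarev, sign(π_{38}) = (38|233) = +1.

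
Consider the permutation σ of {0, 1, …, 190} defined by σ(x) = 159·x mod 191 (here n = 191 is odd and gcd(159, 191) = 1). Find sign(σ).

-1

Trace 159: π^k(159) = [159, 69, 84, 177, 66, 180, 161] for k=0..6.
Cycle type of π: 38×5 + 1; total 6 cycles.
6 cycles on 191: each ℓ→(−1)^(ℓ−1), product (−1)^185 = -1.
Zolotarev: (159|191) = -1, matching the cycle-count sign.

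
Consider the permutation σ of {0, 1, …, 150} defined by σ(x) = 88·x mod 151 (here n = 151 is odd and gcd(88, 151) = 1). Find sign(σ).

Trace 36: π^k(36) = [36, 148, 38, 22, 124, 40, 47] for k=0..6.
Cycle type of π: 75×2 + 1; total 3 cycles.
3 cycles on 151: each ℓ→(−1)^(ℓ−1), product (−1)^148 = +1.
The Jacobi symbol (88|151) = +1 (Zolotarev) agrees.

+1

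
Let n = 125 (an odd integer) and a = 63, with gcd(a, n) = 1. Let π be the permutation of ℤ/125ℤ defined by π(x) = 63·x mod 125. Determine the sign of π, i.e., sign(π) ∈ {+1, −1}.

Orbit of 6 under x↦63x: [6, 3, 64, 32, 16, 8, 4]… (length divides ord_125(63)).
4 cycles of lengths [100, 20, 4, 1].
125 − 4 = 121 transpositions; sign(π) = (−1)^121 = -1.

-1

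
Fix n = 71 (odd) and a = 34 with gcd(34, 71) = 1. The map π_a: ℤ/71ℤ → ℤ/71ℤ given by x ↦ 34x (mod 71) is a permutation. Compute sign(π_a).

Start at x=23: 23 → 1 → 34 → 20 → 41 → 45 → 39 → … (one orbit).
π_34 has 6 disjoint cycles with lengths [14, 14, 14, 14, 14, 1] on {0,…,70}.
Σ(ℓ_i−1) = 71−6 = 65; sign = (−1)^65 = -1.
Zolotarev: (34|71) = -1, matching the cycle-count sign.

-1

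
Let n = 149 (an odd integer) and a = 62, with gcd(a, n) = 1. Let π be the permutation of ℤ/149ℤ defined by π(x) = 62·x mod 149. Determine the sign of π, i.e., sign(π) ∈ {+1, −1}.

-1

Start at x=104: 104 → 41 → 9 → 111 → 28 → 97 → 54 → … (one orbit).
Decompose π into cycles: lengths [148, 1] (2 cycles, including the fixed point 0).
With 2 cycles on 149 points, sign = (−1)^{149−2} = -1.
Zolotarev: (62|149) = -1, matching the cycle-count sign.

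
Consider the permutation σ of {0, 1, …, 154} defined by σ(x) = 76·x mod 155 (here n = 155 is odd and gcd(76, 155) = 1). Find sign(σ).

Trace 36: π^k(36) = [36, 101, 81, 111, 66, 56, 71] for k=0..6.
Cycle lengths of π_76 on ℤ/155ℤ: [15, 15, 15, 15, 15, 15, 15, 15, 15, 15, 1, 1, 1, 1, 1]; 15 cycles in total.
155 − 15 = 140 transpositions; sign(π) = (−1)^140 = +1.
Via Zolotarev, sign(π_{76}) = (76|155) = +1.

+1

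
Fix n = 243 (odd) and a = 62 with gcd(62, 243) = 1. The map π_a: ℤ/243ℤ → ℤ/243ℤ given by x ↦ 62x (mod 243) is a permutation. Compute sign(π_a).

-1

Start at x=215: 215 → 208 → 17 → 82 → 224 → 37 → 107 → … (one orbit).
Cycle lengths of π_62 on ℤ/243ℤ: [54, 54, 54, 18, 18, 18, 6, 6, 6, 2, 2, 2, 2, 1]; 14 cycles in total.
243 − 14 = 229 transpositions; sign(π) = (−1)^229 = -1.
(62|243)_J = -1 (Zolotarev's lemma cross-check).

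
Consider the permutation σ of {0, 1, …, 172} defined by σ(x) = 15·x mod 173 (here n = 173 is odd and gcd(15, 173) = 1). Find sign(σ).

Trace 124: π^k(124) = [124, 130, 47, 13, 22, 157, 106] for k=0..6.
The orbit structure of x ↦ 15x mod 173: 3 orbits of sizes [86, 86, 1].
sign(π) = (−1)^{n − #cycles} = (−1)^{173−3} = (−1)^170 = +1.

+1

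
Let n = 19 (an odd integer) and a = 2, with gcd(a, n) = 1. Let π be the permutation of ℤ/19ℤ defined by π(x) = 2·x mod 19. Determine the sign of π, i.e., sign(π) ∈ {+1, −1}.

-1

Trace 3: π^k(3) = [3, 6, 12, 5, 10, 1, 2] for k=0..6.
The orbit structure of x ↦ 2x mod 19: 2 orbits of sizes [18, 1].
n − c = 19 − 2 = 17; sign = (−1)^17 = -1.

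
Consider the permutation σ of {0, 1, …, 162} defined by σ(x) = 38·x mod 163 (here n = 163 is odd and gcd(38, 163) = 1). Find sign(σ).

+1

Start at x=104: 104 → 40 → 53 → 58 → 85 → 133 → 1 → … (one orbit).
π_38 has 19 disjoint cycles with lengths [9, 9, 9, 9, 9, 9, 9, 9, 9, 9, 9, 9, 9, 9, 9, 9, 9, 9, 1] on {0,…,162}.
With 19 cycles on 163 points, sign = (−1)^{163−19} = +1.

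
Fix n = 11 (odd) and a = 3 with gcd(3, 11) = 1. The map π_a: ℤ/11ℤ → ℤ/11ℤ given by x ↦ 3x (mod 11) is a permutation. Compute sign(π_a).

+1

Start at x=9: 9 → 5 → 4 → 1 → 3 → 9 (one orbit).
Cycle type of π: 5×2 + 1; total 3 cycles.
3 cycles on 11: each ℓ→(−1)^(ℓ−1), product (−1)^8 = +1.
Check: (3/11) = +1 by Zolotarev.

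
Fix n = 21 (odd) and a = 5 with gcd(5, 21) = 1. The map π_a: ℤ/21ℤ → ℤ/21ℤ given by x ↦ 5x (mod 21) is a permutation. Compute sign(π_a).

+1

Orbit of 5 under x↦5x: [5, 4, 20, 16, 17, 1]… (length divides ord_21(5)).
Cycle lengths of π_5 on ℤ/21ℤ: [6, 6, 6, 2, 1]; 5 cycles in total.
Σ(ℓ_i−1) = 21−5 = 16; sign = (−1)^16 = +1.
Zolotarev: (5|21) = +1, matching the cycle-count sign.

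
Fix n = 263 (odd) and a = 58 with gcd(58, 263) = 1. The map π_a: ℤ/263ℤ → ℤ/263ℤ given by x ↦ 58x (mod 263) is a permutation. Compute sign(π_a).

Orbit of 205 under x↦58x: [205, 55, 34, 131, 234, 159, 17]… (length divides ord_263(58)).
π_58 has 2 disjoint cycles with lengths [262, 1] on {0,…,262}.
Σ(ℓ_i−1) = 263−2 = 261; sign = (−1)^261 = -1.
Check: (58/263) = -1 by Zolotarev.

-1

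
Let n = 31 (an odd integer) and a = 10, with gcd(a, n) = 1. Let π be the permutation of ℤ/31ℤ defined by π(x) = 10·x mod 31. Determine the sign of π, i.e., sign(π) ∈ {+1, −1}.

Start at x=20: 20 → 14 → 16 → 5 → 19 → 4 → 9 → … (one orbit).
Cycle lengths of π_10 on ℤ/31ℤ: [15, 15, 1]; 3 cycles in total.
Σ(ℓ_i−1) = 31−3 = 28; sign = (−1)^28 = +1.

+1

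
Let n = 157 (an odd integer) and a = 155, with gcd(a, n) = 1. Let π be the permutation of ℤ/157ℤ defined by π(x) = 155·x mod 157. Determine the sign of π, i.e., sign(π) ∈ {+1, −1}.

-1

Orbit of 45 under x↦155x: [45, 67, 23, 111, 92, 130, 54]… (length divides ord_157(155)).
Decompose π into cycles: lengths [52, 52, 52, 1] (4 cycles, including the fixed point 0).
Σ(ℓ_i−1) = 157−4 = 153; sign = (−1)^153 = -1.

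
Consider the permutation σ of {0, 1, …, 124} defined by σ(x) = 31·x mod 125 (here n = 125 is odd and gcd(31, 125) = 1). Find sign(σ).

Start at x=76: 76 → 106 → 36 → 116 → 96 → 101 → 6 → … (one orbit).
π_31 has 13 disjoint cycles with lengths [25, 25, 25, 25, 5, 5, 5, 5, 1, 1, 1, 1, 1] on {0,…,124}.
13 cycles on 125: each ℓ→(−1)^(ℓ−1), product (−1)^112 = +1.
Via Zolotarev, sign(π_{31}) = (31|125) = +1.

+1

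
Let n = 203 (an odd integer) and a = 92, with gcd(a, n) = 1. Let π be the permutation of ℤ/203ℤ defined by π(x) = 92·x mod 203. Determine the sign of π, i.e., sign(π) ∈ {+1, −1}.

Trace 1: π^k(1) = [1, 92, 141, 183, 190, 22, 197] for k=0..6.
The orbit structure of x ↦ 92x mod 203: 21 orbits of sizes [14, 14, 14, 14, 14, 14, 14, 14, 14, 14, 14, 14, 14, 14, 1, 1, 1, 1, 1, 1, 1].
n − c = 203 − 21 = 182; sign = (−1)^182 = +1.
Via Zolotarev, sign(π_{92}) = (92|203) = +1.

+1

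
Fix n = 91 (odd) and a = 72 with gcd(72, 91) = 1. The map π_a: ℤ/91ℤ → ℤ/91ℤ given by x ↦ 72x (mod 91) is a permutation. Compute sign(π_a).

-1

Trace 72: π^k(72) = [72, 88, 57, 9, 11, 64, 58] for k=0..6.
Cycle type of π: 12×7 + 3×2 + 1; total 10 cycles.
Σ(ℓ_i−1) = 91−10 = 81; sign = (−1)^81 = -1.
Via Zolotarev, sign(π_{72}) = (72|91) = -1.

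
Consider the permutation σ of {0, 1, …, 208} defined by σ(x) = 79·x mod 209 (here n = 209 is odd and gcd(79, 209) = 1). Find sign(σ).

+1

Trace 5: π^k(5) = [5, 186, 64, 40, 25, 94, 111] for k=0..6.
The orbit structure of x ↦ 79x mod 209: 5 orbits of sizes [90, 90, 18, 10, 1].
5 cycles on 209: each ℓ→(−1)^(ℓ−1), product (−1)^204 = +1.
(79|209)_J = +1 (Zolotarev's lemma cross-check).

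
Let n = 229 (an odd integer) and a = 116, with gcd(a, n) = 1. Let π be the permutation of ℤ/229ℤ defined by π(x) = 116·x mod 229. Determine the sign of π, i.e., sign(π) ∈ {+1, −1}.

Orbit of 51 under x↦116x: [51, 191, 172, 29, 158, 8, 12]… (length divides ord_229(116)).
2 cycles of lengths [228, 1].
With 2 cycles on 229 points, sign = (−1)^{229−2} = -1.
Via Zolotarev, sign(π_{116}) = (116|229) = -1.

-1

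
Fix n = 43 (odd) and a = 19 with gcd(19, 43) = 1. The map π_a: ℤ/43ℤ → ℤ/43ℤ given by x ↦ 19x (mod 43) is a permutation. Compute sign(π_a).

-1

Start at x=37: 37 → 15 → 27 → 40 → 29 → 35 → 20 → … (one orbit).
Cycle lengths of π_19 on ℤ/43ℤ: [42, 1]; 2 cycles in total.
n − c = 43 − 2 = 41; sign = (−1)^41 = -1.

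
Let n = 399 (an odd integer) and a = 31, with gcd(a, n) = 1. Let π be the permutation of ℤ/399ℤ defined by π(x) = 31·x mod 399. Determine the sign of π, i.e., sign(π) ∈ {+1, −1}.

+1

Start at x=1: 1 → 31 → 163 → 265 → 235 → 103 → 1 (one orbit).
Cycle type of π: 6×66 + 1×3; total 69 cycles.
69 cycles on 399: each ℓ→(−1)^(ℓ−1), product (−1)^330 = +1.
Zolotarev: (31|399) = +1, matching the cycle-count sign.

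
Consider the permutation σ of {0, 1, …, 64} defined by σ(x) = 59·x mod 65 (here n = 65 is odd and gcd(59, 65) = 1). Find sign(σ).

-1

Orbit of 24 under x↦59x: [24, 51, 19, 16, 34, 56, 54]… (length divides ord_65(59)).
Cycle type of π: 12×5 + 2×2 + 1; total 8 cycles.
n − c = 65 − 8 = 57; sign = (−1)^57 = -1.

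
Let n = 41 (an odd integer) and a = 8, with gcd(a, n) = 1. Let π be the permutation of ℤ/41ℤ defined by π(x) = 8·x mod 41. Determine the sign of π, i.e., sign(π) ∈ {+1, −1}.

+1

Orbit of 25 under x↦8x: [25, 36, 1, 8, 23, 20, 37]… (length divides ord_41(8)).
π_8 has 3 disjoint cycles with lengths [20, 20, 1] on {0,…,40}.
With 3 cycles on 41 points, sign = (−1)^{41−3} = +1.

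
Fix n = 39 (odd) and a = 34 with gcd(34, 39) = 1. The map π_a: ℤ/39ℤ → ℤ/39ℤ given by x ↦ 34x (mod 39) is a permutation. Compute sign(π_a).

Orbit of 34 under x↦34x: [34, 25, 31, 1]… (length divides ord_39(34)).
Cycle type of π: 4×9 + 1×3; total 12 cycles.
sign(π) = (−1)^{n − #cycles} = (−1)^{39−12} = (−1)^27 = -1.

-1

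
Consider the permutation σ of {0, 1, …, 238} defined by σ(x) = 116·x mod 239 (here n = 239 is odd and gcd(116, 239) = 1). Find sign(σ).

+1

Start at x=116: 116 → 72 → 226 → 165 → 20 → 169 → 6 → … (one orbit).
3 cycles of lengths [119, 119, 1].
239 − 3 = 236 transpositions; sign(π) = (−1)^236 = +1.
Via Zolotarev, sign(π_{116}) = (116|239) = +1.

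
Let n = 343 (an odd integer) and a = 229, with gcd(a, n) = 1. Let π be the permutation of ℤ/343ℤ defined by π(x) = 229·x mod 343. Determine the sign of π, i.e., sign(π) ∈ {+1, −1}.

-1

Orbit of 223 under x↦229x: [223, 303, 101, 148, 278, 207, 69]… (length divides ord_343(229)).
Cycle lengths of π_229 on ℤ/343ℤ: [294, 42, 6, 1]; 4 cycles in total.
4 cycles on 343: each ℓ→(−1)^(ℓ−1), product (−1)^339 = -1.
Check: (229/343) = -1 by Zolotarev.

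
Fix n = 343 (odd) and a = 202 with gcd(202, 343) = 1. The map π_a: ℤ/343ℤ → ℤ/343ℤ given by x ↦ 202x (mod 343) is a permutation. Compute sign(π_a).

Start at x=293: 293 → 190 → 307 → 274 → 125 → 211 → 90 → … (one orbit).
Cycle lengths of π_202 on ℤ/343ℤ: [98, 98, 98, 14, 14, 14, 2, 2, 2, 1]; 10 cycles in total.
sign(π) = (−1)^{n − #cycles} = (−1)^{343−10} = (−1)^333 = -1.
(202|343)_J = -1 (Zolotarev's lemma cross-check).

-1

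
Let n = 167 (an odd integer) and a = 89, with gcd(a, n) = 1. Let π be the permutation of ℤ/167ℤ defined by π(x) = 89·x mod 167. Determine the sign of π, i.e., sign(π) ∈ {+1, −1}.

+1

Trace 152: π^k(152) = [152, 1, 89, 72, 62, 7, 122] for k=0..6.
3 cycles of lengths [83, 83, 1].
With 3 cycles on 167 points, sign = (−1)^{167−3} = +1.
Zolotarev: (89|167) = +1, matching the cycle-count sign.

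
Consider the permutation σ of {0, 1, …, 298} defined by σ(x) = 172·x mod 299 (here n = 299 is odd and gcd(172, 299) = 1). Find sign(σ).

Trace 131: π^k(131) = [131, 107, 165, 274, 185, 126, 144] for k=0..6.
π_172 has 10 disjoint cycles with lengths [66, 66, 66, 66, 22, 3, 3, 3, 3, 1] on {0,…,298}.
sign(π) = (−1)^{n − #cycles} = (−1)^{299−10} = (−1)^289 = -1.

-1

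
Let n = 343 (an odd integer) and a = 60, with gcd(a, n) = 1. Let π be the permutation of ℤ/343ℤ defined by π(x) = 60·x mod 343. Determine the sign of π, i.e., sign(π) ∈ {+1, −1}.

Start at x=288: 288 → 130 → 254 → 148 → 305 → 121 → 57 → … (one orbit).
π_60 has 7 disjoint cycles with lengths [147, 147, 21, 21, 3, 3, 1] on {0,…,342}.
Σ(ℓ_i−1) = 343−7 = 336; sign = (−1)^336 = +1.
Zolotarev: (60|343) = +1, matching the cycle-count sign.

+1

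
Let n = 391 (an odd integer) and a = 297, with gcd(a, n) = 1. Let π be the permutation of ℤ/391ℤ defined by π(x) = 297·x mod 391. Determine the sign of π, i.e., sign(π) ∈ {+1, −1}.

Trace 52: π^k(52) = [52, 195, 47, 274, 50, 383, 361] for k=0..6.
Cycle type of π: 88×4 + 22 + 8×2 + 1; total 8 cycles.
391 − 8 = 383 transpositions; sign(π) = (−1)^383 = -1.
Via Zolotarev, sign(π_{297}) = (297|391) = -1.

-1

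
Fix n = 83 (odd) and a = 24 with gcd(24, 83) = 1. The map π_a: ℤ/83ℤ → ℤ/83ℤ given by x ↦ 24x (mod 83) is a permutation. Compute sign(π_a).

-1

Start at x=18: 18 → 17 → 76 → 81 → 35 → 10 → 74 → … (one orbit).
Cycle lengths of π_24 on ℤ/83ℤ: [82, 1]; 2 cycles in total.
With 2 cycles on 83 points, sign = (−1)^{83−2} = -1.
Check: (24/83) = -1 by Zolotarev.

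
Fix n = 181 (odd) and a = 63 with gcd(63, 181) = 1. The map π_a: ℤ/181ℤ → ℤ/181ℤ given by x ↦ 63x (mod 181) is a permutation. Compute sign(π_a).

Trace 171: π^k(171) = [171, 94, 130, 45, 120, 139, 69] for k=0..6.
The orbit structure of x ↦ 63x mod 181: 2 orbits of sizes [180, 1].
sign(π) = (−1)^{n − #cycles} = (−1)^{181−2} = (−1)^179 = -1.
Via Zolotarev, sign(π_{63}) = (63|181) = -1.

-1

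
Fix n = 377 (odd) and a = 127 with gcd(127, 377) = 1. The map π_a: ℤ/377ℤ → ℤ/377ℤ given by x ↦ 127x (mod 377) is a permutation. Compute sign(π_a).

Trace 134: π^k(134) = [134, 53, 322, 178, 363, 107, 17] for k=0..6.
The orbit structure of x ↦ 127x mod 377: 8 orbits of sizes [84, 84, 84, 84, 28, 6, 6, 1].
With 8 cycles on 377 points, sign = (−1)^{377−8} = -1.
The Jacobi symbol (127|377) = -1 (Zolotarev) agrees.

-1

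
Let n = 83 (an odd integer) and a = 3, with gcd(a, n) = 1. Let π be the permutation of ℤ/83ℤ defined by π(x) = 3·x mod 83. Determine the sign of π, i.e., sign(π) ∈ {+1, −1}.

+1

Orbit of 16 under x↦3x: [16, 48, 61, 17, 51, 70, 44]… (length divides ord_83(3)).
Cycle type of π: 41×2 + 1; total 3 cycles.
sign(π) = (−1)^{n − #cycles} = (−1)^{83−3} = (−1)^80 = +1.
The Jacobi symbol (3|83) = +1 (Zolotarev) agrees.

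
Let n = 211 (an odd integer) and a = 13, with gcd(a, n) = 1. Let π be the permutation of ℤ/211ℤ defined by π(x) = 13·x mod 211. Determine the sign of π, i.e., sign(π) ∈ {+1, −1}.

Trace 203: π^k(203) = [203, 107, 125, 148, 25, 114, 5] for k=0..6.
The orbit structure of x ↦ 13x mod 211: 7 orbits of sizes [35, 35, 35, 35, 35, 35, 1].
With 7 cycles on 211 points, sign = (−1)^{211−7} = +1.

+1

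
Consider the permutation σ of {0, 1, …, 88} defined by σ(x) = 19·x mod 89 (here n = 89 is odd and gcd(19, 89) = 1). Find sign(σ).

-1

Start at x=39: 39 → 29 → 17 → 56 → 85 → 13 → 69 → … (one orbit).
2 cycles of lengths [88, 1].
Σ(ℓ_i−1) = 89−2 = 87; sign = (−1)^87 = -1.
The Jacobi symbol (19|89) = -1 (Zolotarev) agrees.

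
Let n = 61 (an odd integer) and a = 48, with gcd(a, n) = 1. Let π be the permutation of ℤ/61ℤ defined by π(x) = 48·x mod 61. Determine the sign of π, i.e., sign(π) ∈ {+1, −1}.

+1

Start at x=1: 1 → 48 → 47 → 60 → 13 → 14 → 1 (one orbit).
11 cycles of lengths [6, 6, 6, 6, 6, 6, 6, 6, 6, 6, 1].
Σ(ℓ_i−1) = 61−11 = 50; sign = (−1)^50 = +1.
Zolotarev: (48|61) = +1, matching the cycle-count sign.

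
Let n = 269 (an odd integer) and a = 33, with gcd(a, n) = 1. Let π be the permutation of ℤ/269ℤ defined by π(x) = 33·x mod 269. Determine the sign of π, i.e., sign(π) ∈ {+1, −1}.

Orbit of 229 under x↦33x: [229, 25, 18, 56, 234, 190, 83]… (length divides ord_269(33)).
Cycle lengths of π_33 on ℤ/269ℤ: [268, 1]; 2 cycles in total.
sign(π) = (−1)^{n − #cycles} = (−1)^{269−2} = (−1)^267 = -1.

-1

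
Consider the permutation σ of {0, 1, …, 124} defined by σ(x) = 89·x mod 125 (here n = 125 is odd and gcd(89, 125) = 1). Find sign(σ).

Start at x=96: 96 → 44 → 41 → 24 → 11 → 104 → 6 → … (one orbit).
π_89 has 7 disjoint cycles with lengths [50, 50, 10, 10, 2, 2, 1] on {0,…,124}.
125 − 7 = 118 transpositions; sign(π) = (−1)^118 = +1.
Zolotarev: (89|125) = +1, matching the cycle-count sign.

+1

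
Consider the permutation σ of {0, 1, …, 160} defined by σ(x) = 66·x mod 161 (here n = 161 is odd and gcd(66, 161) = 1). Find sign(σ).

+1

Trace 127: π^k(127) = [127, 10, 16, 90, 144, 5, 8] for k=0..6.
Decompose π into cycles: lengths [66, 66, 22, 6, 1] (5 cycles, including the fixed point 0).
With 5 cycles on 161 points, sign = (−1)^{161−5} = +1.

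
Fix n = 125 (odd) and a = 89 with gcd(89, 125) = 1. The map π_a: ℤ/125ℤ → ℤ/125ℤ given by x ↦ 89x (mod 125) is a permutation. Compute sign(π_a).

Start at x=111: 111 → 4 → 106 → 59 → 1 → 89 → 46 → … (one orbit).
Cycle lengths of π_89 on ℤ/125ℤ: [50, 50, 10, 10, 2, 2, 1]; 7 cycles in total.
125 − 7 = 118 transpositions; sign(π) = (−1)^118 = +1.
Check: (89/125) = +1 by Zolotarev.

+1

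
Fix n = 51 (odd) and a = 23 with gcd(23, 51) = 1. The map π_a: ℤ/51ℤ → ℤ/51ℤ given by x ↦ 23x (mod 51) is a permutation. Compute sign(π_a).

+1

Start at x=16: 16 → 11 → 49 → 5 → 13 → 44 → 43 → … (one orbit).
The orbit structure of x ↦ 23x mod 51: 5 orbits of sizes [16, 16, 16, 2, 1].
sign(π) = (−1)^{n − #cycles} = (−1)^{51−5} = (−1)^46 = +1.
The Jacobi symbol (23|51) = +1 (Zolotarev) agrees.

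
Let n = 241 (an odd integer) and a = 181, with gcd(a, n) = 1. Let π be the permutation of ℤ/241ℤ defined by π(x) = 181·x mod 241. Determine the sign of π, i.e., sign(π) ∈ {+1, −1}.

Start at x=1: 1 → 181 → 226 → 177 → 225 → 237 → 240 → … (one orbit).
Decompose π into cycles: lengths [12, 12, 12, 12, 12, 12, 12, 12, 12, 12, 12, 12, 12, 12, 12, 12, 12, 12, 12, 12, 1] (21 cycles, including the fixed point 0).
Σ(ℓ_i−1) = 241−21 = 220; sign = (−1)^220 = +1.

+1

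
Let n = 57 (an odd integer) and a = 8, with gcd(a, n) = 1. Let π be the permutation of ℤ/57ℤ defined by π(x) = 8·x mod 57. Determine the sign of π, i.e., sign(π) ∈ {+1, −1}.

+1

Orbit of 8 under x↦8x: [8, 7, 56, 49, 50, 1]… (length divides ord_57(8)).
The orbit structure of x ↦ 8x mod 57: 11 orbits of sizes [6, 6, 6, 6, 6, 6, 6, 6, 6, 2, 1].
With 11 cycles on 57 points, sign = (−1)^{57−11} = +1.
(8|57)_J = +1 (Zolotarev's lemma cross-check).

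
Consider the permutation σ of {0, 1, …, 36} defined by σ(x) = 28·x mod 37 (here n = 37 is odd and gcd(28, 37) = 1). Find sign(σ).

+1

Start at x=11: 11 → 12 → 3 → 10 → 21 → 33 → 36 → … (one orbit).
π_28 has 3 disjoint cycles with lengths [18, 18, 1] on {0,…,36}.
37 − 3 = 34 transpositions; sign(π) = (−1)^34 = +1.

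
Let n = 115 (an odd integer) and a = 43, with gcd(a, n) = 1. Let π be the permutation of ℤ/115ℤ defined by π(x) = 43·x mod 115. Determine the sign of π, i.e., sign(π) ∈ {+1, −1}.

Trace 103: π^k(103) = [103, 59, 7, 71, 63, 64, 107] for k=0..6.
Decompose π into cycles: lengths [44, 44, 22, 4, 1] (5 cycles, including the fixed point 0).
n − c = 115 − 5 = 110; sign = (−1)^110 = +1.

+1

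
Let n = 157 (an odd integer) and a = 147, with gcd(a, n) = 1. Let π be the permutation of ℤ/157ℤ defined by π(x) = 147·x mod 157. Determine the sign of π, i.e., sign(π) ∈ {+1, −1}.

Orbit of 130 under x↦147x: [130, 113, 126, 153, 40, 71, 75]… (length divides ord_157(147)).
The orbit structure of x ↦ 147x mod 157: 5 orbits of sizes [39, 39, 39, 39, 1].
Σ(ℓ_i−1) = 157−5 = 152; sign = (−1)^152 = +1.
Check: (147/157) = +1 by Zolotarev.

+1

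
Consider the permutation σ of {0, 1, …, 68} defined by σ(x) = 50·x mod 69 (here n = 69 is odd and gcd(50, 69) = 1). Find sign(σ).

-1

Trace 62: π^k(62) = [62, 64, 26, 58, 2, 31, 32] for k=0..6.
6 cycles of lengths [22, 22, 11, 11, 2, 1].
69 − 6 = 63 transpositions; sign(π) = (−1)^63 = -1.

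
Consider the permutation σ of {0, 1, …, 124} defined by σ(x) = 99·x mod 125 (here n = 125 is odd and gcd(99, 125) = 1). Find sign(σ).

Orbit of 76 under x↦99x: [76, 24, 1, 99, 51, 49, 101]… (length divides ord_125(99)).
Decompose π into cycles: lengths [10, 10, 10, 10, 10, 10, 10, 10, 10, 10, 2, 2, 2, 2, 2, 2, 2, 2, 2, 2, 2, 2, 1] (23 cycles, including the fixed point 0).
sign(π) = (−1)^{n − #cycles} = (−1)^{125−23} = (−1)^102 = +1.

+1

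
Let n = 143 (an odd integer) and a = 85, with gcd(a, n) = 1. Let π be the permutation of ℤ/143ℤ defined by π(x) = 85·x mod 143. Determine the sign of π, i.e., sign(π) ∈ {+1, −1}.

+1

Start at x=41: 41 → 53 → 72 → 114 → 109 → 113 → 24 → … (one orbit).
π_85 has 5 disjoint cycles with lengths [60, 60, 12, 10, 1] on {0,…,142}.
n − c = 143 − 5 = 138; sign = (−1)^138 = +1.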